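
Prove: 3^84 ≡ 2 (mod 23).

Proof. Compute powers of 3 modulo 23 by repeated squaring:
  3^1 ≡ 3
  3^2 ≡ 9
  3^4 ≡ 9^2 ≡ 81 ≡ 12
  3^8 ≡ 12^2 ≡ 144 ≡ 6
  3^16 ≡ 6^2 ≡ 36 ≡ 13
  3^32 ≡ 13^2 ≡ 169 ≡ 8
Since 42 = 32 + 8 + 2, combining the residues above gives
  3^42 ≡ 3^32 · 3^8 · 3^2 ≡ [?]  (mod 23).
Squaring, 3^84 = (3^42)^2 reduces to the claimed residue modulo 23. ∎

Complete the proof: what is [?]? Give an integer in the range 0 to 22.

Multiply the listed residues: 8 · 6 · 9 = 48 → 432.
Reducing modulo 23: 432 = 18·23 + 18, so 3^42 ≡ 18.

18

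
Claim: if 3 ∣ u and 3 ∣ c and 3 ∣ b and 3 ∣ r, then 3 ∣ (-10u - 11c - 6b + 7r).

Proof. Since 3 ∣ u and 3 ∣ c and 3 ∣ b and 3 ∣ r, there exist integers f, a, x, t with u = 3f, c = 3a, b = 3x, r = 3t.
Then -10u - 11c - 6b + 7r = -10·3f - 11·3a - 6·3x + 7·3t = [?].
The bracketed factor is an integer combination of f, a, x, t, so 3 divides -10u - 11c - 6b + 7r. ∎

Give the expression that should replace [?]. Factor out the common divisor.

Each term has a factor of 3: -10·3f - 11·3a - 6·3x + 7·3t = 3·(-11a - 10f + 7t - 6x).
Since -11a - 10f + 7t - 6x is an integer, 3 ∣ (-10u - 11c - 6b + 7r).

3(-11a - 10f + 7t - 6x)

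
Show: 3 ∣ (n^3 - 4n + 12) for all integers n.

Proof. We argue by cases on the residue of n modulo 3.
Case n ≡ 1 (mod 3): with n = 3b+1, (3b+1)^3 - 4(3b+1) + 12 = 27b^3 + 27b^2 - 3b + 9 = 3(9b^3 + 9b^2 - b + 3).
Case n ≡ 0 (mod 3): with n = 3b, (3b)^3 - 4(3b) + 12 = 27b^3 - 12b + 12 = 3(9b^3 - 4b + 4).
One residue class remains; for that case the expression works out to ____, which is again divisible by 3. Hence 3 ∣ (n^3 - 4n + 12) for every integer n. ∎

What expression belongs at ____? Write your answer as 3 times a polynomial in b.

Only n ≡ 2 (mod 3) is unaccounted for. Put n = 3b+2:
(3b+2)^3 - 4(3b+2) + 12 expands to 27b^3 + 54b^2 + 24b + 12,
and factoring out 3 leaves 3(9b^3 + 18b^2 + 8b + 4).

3(9b^3 + 18b^2 + 8b + 4)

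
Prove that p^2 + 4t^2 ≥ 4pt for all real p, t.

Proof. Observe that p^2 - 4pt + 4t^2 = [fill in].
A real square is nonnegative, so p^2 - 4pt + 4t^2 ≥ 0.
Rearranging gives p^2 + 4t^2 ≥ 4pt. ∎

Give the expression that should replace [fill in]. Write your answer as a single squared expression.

(p - 2t)^2

p^2 - 4pt + 4t^2 is a perfect-square trinomial: the outer terms are (p)^2 and (2t)^2, and the cross term is -2·p·2t.
So p^2 - 4pt + 4t^2 = (p - 2t)^2 ≥ 0.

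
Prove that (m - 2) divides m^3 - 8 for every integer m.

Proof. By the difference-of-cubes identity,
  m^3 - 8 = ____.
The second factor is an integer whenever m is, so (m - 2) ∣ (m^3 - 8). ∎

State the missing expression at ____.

a^3 - b^3 = (a - b)(a^2 + ab + b^2). With a = m, b = 2:
m^3 - 8 = (m - 2)(m^2 + 2m + 4).

(m - 2)(m^2 + 2m + 4)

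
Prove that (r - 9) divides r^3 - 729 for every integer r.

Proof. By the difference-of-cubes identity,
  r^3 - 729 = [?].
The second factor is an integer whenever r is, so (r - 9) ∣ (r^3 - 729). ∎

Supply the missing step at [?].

(r - 9)(r^2 + 9r + 81)

a^3 - b^3 = (a - b)(a^2 + ab + b^2). With a = r, b = 9:
r^3 - 729 = (r - 9)(r^2 + 9r + 81).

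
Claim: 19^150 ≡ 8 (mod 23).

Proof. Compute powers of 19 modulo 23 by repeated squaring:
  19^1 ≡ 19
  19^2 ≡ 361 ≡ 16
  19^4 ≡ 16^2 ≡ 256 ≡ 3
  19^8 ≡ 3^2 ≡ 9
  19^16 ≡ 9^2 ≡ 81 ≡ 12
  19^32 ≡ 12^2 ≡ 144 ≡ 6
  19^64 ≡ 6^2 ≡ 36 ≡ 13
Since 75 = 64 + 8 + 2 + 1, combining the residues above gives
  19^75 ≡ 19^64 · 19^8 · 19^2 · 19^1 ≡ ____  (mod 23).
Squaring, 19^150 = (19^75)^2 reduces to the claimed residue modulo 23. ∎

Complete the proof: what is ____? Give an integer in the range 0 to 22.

19^64 · 19^8 · 19^2 · 19^1 ≡ 13 · 9 · 16 · 19 = 35568.
35568 mod 23 = 10, so 19^75 ≡ 10 (mod 23).

10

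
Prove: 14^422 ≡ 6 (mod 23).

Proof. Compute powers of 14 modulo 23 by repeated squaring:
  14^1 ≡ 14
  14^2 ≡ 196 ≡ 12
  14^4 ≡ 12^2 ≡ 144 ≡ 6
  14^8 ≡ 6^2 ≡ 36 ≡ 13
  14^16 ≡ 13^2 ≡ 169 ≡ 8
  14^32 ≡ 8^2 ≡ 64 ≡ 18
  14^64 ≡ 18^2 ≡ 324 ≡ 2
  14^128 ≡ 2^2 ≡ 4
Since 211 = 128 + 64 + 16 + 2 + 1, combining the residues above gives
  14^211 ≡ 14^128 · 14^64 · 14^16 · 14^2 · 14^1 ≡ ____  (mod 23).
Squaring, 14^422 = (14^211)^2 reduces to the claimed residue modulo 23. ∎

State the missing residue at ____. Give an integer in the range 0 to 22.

11

Multiply the listed residues: 4 · 2 · 8 · 12 · 14 = 8 → 64 → 768 → 10752.
Reducing modulo 23: 10752 = 467·23 + 11, so 14^211 ≡ 11.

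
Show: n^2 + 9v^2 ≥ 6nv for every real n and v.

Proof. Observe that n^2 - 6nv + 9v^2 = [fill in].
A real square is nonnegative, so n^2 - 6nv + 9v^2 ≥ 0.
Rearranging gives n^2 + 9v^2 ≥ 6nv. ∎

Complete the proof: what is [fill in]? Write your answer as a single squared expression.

(n - 3v)^2

The leading and trailing coefficients are 1^2 and 3^2, and 6 = 2·1·3, so the trinomial is (n - 3v)^2.
Hence n^2 - 6nv + 9v^2 ≥ 0.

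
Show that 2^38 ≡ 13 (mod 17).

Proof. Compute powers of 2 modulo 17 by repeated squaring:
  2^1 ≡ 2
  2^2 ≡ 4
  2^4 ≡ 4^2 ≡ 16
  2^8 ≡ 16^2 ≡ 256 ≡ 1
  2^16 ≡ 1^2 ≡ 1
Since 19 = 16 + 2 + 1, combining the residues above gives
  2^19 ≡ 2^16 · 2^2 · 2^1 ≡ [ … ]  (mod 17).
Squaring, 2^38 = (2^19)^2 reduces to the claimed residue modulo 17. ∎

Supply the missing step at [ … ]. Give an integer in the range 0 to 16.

8

2^16 · 2^2 · 2^1 ≡ 1 · 4 · 2 = 8.
8 mod 17 = 8, so 2^19 ≡ 8 (mod 17).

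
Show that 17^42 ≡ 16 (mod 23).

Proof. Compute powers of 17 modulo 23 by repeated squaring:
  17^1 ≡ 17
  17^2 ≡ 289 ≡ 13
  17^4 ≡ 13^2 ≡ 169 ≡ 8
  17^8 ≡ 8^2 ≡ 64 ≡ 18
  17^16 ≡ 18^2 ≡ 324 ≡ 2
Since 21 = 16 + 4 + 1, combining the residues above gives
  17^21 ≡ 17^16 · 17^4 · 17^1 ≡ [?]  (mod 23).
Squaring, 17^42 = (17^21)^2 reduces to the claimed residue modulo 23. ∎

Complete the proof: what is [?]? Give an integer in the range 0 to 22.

19

17^16 · 17^4 · 17^1 ≡ 2 · 8 · 17 = 272.
272 mod 23 = 19, so 17^21 ≡ 19 (mod 23).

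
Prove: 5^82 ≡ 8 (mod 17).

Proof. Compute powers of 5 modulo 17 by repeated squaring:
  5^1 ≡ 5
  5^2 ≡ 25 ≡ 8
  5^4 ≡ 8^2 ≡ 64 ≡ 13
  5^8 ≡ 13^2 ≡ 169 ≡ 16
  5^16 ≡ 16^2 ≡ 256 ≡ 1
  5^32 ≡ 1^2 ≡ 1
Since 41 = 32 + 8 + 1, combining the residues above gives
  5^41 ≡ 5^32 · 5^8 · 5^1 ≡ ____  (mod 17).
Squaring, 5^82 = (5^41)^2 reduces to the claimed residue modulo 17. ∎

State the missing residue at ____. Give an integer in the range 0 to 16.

5^32 · 5^8 · 5^1 ≡ 1 · 16 · 5 = 80.
80 mod 17 = 12, so 5^41 ≡ 12 (mod 17).

12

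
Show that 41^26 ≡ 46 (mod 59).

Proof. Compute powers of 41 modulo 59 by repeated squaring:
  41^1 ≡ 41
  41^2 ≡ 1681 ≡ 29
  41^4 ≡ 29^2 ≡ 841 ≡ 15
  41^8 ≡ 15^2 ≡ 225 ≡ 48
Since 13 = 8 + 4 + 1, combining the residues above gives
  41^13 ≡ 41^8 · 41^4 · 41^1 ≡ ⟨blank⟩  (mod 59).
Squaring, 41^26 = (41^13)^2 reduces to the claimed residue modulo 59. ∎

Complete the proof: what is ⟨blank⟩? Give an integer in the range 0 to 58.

41^8 · 41^4 · 41^1 ≡ 48 · 15 · 41 = 29520.
29520 mod 59 = 20, so 41^13 ≡ 20 (mod 59).

20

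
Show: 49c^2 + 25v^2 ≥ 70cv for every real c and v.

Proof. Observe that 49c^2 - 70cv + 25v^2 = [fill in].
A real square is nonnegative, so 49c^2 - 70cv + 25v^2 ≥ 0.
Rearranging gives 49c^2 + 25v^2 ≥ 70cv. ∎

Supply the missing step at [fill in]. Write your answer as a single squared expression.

The leading and trailing coefficients are 7^2 and 5^2, and 70 = 2·7·5, so the trinomial is (7c - 5v)^2.
Hence 49c^2 - 70cv + 25v^2 ≥ 0.

(7c - 5v)^2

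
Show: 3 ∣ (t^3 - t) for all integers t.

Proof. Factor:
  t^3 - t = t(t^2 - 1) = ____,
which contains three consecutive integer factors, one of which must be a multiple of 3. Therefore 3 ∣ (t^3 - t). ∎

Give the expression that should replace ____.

(t - 1)t(t + 1)

t(t^2 - 1) = t(t - 1)(t + 1) = (t - 1)t(t + 1).
These three factors are consecutive integers, so their product is divisible by 3.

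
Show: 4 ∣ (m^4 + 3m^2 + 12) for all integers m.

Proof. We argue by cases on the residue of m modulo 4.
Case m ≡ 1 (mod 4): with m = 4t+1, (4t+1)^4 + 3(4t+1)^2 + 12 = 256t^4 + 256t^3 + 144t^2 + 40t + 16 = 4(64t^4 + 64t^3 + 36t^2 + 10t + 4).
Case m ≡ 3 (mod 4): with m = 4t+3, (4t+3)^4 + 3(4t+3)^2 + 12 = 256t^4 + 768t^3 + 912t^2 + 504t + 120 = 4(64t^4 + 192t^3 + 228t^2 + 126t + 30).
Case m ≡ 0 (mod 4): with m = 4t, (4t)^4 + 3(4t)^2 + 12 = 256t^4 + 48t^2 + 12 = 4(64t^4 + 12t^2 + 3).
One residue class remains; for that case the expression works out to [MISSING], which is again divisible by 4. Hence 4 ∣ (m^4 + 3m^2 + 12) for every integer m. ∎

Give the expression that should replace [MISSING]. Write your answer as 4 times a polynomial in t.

The residues treated are {1, 3, 0}, so the missing case is m ≡ 2 (mod 4); write m = 4t+2.
Then (4t+2)^4 + 3(4t+2)^2 + 12 = 256t^4 + 512t^3 + 432t^2 + 176t + 40 = 4(64t^4 + 128t^3 + 108t^2 + 44t + 10).

4(64t^4 + 128t^3 + 108t^2 + 44t + 10)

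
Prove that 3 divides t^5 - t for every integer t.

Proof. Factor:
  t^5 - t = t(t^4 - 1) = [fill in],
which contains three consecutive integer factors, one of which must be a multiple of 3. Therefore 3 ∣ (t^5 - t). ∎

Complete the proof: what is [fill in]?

t^4 - 1 = (t^2 - 1)(t^2 + 1), and t^2 - 1 = (t-1)(t+1).
So t(t^4 - 1) = (t - 1)t(t + 1)(t^2 + 1).

(t - 1)t(t + 1)(t^2 + 1)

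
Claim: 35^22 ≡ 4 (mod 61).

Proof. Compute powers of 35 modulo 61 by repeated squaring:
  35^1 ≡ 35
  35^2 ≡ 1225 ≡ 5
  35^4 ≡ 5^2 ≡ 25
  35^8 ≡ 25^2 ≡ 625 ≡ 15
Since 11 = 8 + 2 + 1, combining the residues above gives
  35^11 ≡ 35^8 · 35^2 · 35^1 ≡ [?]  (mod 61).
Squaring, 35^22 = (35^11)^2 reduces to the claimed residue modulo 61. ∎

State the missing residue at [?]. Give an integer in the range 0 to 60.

Multiply the listed residues: 15 · 5 · 35 = 75 → 2625.
Reducing modulo 61: 2625 = 43·61 + 2, so 35^11 ≡ 2.

2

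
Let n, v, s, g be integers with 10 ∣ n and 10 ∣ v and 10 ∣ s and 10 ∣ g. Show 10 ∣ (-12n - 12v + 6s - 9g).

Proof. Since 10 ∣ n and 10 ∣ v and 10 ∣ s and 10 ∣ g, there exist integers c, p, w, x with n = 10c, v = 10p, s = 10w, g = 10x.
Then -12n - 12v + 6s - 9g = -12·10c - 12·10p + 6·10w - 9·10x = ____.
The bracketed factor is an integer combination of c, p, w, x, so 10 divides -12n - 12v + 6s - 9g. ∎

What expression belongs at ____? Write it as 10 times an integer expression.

10(-12c - 12p + 6w - 9x)

Each term has a factor of 10: -12·10c - 12·10p + 6·10w - 9·10x = 10·(-12c - 12p + 6w - 9x).
Since -12c - 12p + 6w - 9x is an integer, 10 ∣ (-12n - 12v + 6s - 9g).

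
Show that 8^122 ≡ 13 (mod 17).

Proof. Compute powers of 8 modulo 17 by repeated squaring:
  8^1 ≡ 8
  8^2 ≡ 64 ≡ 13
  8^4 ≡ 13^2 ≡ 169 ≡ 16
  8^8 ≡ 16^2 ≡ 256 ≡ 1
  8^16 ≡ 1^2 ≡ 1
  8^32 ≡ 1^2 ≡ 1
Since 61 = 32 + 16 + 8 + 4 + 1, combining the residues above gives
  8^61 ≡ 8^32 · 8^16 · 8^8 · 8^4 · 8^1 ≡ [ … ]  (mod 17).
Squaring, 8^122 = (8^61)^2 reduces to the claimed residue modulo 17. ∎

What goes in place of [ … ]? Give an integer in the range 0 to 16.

8^32 · 8^16 · 8^8 · 8^4 · 8^1 ≡ 1 · 1 · 1 · 16 · 8 = 128.
128 mod 17 = 9, so 8^61 ≡ 9 (mod 17).

9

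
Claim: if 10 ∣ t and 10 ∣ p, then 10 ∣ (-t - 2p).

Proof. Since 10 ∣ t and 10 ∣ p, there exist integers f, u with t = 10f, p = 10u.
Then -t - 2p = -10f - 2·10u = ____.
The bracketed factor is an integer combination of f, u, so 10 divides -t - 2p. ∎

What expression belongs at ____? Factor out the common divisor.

10(-f - 2u)

Pull the common 10 out of every term: -10f - 2·10u = 10(-f - 2u).
-f - 2u is an integer, which exhibits the divisibility.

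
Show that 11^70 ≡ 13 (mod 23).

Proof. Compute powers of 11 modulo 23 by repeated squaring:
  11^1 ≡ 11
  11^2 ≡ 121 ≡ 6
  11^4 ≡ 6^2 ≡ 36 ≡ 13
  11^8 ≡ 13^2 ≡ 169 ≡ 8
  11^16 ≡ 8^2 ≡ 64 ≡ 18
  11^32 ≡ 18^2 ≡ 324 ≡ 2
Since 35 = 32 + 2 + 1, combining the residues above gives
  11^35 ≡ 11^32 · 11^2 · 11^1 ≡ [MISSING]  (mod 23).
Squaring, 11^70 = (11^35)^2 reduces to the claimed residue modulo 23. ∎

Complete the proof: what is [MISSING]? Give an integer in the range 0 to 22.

Multiply the listed residues: 2 · 6 · 11 = 12 → 132.
Reducing modulo 23: 132 = 5·23 + 17, so 11^35 ≡ 17.

17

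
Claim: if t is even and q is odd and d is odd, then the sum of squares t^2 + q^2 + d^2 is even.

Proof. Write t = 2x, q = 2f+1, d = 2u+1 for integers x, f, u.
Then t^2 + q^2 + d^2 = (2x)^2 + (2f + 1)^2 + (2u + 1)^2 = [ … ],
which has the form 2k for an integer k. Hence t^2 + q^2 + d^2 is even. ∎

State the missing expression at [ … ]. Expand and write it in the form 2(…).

Expanding: (2x)^2 + (2f + 1)^2 + (2u + 1)^2 = 4f^2 + 4f + 4u^2 + 4u + 4x^2 + 2.
Every term is even; pulling out the factor of 2 gives 2(2f^2 + 2f + 2u^2 + 2u + 2x^2 + 1).

2(2f^2 + 2f + 2u^2 + 2u + 2x^2 + 1)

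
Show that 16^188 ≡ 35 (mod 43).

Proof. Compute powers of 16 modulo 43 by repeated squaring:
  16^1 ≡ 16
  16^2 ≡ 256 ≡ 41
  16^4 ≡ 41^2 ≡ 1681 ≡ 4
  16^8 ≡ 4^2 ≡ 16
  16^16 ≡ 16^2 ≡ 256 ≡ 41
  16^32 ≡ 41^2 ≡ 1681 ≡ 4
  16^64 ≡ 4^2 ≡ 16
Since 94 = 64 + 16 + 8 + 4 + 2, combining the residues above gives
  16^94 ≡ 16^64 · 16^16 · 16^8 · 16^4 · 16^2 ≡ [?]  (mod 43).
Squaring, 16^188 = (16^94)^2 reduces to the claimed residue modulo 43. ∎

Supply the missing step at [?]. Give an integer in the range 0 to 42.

11

Multiply the listed residues: 16 · 41 · 16 · 4 · 41 = 656 → 10496 → 41984 → 1721344.
Reducing modulo 43: 1721344 = 40031·43 + 11, so 16^94 ≡ 11.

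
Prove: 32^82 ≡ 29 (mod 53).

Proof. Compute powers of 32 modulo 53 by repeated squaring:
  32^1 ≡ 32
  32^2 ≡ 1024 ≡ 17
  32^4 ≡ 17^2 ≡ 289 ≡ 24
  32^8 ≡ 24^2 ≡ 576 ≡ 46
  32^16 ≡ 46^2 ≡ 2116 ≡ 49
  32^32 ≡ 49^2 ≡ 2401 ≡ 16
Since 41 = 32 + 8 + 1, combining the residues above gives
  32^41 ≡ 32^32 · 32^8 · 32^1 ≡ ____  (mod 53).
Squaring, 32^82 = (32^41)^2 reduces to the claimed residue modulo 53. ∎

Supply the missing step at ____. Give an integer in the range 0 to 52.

20

Multiply the listed residues: 16 · 46 · 32 = 736 → 23552.
Reducing modulo 53: 23552 = 444·53 + 20, so 32^41 ≡ 20.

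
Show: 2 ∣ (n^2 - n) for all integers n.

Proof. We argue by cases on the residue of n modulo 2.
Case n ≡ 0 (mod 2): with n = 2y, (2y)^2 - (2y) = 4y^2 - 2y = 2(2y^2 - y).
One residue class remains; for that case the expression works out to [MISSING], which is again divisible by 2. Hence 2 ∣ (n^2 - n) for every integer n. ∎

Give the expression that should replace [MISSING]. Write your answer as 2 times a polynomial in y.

Only n ≡ 1 (mod 2) is unaccounted for. Put n = 2y+1:
(2y+1)^2 - (2y+1) expands to 4y^2 + 2y,
and factoring out 2 leaves 2(2y^2 + y).

2(2y^2 + y)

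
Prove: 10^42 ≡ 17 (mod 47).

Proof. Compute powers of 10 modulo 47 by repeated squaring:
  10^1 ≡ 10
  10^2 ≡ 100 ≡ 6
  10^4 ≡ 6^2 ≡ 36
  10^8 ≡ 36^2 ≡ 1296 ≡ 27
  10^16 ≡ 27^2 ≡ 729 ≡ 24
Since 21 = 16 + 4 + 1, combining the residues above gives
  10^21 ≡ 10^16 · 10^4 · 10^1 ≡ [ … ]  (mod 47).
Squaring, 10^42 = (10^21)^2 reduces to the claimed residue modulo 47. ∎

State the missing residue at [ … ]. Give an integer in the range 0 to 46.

39

Multiply the listed residues: 24 · 36 · 10 = 864 → 8640.
Reducing modulo 47: 8640 = 183·47 + 39, so 10^21 ≡ 39.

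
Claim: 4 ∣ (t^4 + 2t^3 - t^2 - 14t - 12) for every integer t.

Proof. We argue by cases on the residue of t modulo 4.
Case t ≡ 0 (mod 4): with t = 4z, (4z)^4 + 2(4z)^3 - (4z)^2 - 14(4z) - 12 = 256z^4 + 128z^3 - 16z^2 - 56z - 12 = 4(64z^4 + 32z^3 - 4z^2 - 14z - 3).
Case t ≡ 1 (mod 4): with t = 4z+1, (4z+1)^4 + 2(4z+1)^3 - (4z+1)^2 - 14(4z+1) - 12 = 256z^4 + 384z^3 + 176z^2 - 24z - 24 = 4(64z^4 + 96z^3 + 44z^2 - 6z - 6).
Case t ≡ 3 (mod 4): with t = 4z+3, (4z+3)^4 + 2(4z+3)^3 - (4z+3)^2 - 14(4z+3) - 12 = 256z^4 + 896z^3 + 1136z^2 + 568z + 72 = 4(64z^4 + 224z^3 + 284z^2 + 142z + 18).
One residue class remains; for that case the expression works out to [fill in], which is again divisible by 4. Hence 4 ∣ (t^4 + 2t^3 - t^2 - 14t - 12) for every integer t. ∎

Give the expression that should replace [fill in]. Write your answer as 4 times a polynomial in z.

4(64z^4 + 160z^3 + 140z^2 + 38z - 3)

Only t ≡ 2 (mod 4) is unaccounted for. Put t = 4z+2:
(4z+2)^4 + 2(4z+2)^3 - (4z+2)^2 - 14(4z+2) - 12 expands to 256z^4 + 640z^3 + 560z^2 + 152z - 12,
and factoring out 4 leaves 4(64z^4 + 160z^3 + 140z^2 + 38z - 3).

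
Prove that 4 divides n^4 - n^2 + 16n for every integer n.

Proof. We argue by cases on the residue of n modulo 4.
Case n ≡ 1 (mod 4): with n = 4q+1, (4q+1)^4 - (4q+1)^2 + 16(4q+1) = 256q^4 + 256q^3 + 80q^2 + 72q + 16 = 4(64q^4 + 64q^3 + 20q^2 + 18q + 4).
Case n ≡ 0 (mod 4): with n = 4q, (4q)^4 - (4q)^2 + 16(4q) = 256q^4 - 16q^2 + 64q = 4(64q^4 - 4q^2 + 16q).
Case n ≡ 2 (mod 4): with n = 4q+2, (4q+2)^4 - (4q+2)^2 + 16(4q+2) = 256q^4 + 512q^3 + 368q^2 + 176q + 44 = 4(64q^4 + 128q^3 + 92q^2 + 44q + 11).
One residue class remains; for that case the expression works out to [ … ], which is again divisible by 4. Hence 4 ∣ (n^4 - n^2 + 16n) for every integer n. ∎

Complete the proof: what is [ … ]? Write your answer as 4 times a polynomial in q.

The residues treated are {1, 0, 2}, so the missing case is n ≡ 3 (mod 4); write n = 4q+3.
Then (4q+3)^4 - (4q+3)^2 + 16(4q+3) = 256q^4 + 768q^3 + 848q^2 + 472q + 120 = 4(64q^4 + 192q^3 + 212q^2 + 118q + 30).

4(64q^4 + 192q^3 + 212q^2 + 118q + 30)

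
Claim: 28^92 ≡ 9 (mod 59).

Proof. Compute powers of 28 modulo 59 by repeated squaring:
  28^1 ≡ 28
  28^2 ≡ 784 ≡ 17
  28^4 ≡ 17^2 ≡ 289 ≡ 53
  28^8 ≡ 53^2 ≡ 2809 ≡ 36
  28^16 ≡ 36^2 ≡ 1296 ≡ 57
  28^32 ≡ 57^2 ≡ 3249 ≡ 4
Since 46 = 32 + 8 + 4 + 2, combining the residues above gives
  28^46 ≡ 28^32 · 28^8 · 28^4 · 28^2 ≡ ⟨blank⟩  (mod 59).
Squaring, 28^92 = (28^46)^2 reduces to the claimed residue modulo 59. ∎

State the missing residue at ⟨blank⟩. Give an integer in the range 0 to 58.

Multiply the listed residues: 4 · 36 · 53 · 17 = 144 → 7632 → 129744.
Reducing modulo 59: 129744 = 2199·59 + 3, so 28^46 ≡ 3.

3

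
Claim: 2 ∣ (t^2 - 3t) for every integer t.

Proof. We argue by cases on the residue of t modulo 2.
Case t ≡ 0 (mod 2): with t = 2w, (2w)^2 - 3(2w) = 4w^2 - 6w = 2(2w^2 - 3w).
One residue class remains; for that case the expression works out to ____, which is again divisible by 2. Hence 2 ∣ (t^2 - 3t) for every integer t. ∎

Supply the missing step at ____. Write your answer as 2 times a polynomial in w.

Only t ≡ 1 (mod 2) is unaccounted for. Put t = 2w+1:
(2w+1)^2 - 3(2w+1) expands to 4w^2 - 2w - 2,
and factoring out 2 leaves 2(2w^2 - w - 1).

2(2w^2 - w - 1)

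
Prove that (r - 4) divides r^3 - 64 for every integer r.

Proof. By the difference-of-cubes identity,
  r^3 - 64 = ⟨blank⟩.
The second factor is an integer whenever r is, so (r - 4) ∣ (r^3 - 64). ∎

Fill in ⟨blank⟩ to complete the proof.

(r - 4)(r^2 + 4r + 16)

a^3 - b^3 = (a - b)(a^2 + ab + b^2). With a = r, b = 4:
r^3 - 64 = (r - 4)(r^2 + 4r + 16).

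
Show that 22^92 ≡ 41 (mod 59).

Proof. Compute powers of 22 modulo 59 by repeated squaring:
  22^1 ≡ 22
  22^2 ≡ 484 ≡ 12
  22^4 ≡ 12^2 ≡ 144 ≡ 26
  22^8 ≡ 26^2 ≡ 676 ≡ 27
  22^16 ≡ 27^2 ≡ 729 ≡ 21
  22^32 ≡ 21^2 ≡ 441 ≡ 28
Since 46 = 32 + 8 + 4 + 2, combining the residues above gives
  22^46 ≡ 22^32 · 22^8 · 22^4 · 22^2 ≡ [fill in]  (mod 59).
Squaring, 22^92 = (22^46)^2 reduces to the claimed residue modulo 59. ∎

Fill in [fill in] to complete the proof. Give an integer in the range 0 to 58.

49

22^32 · 22^8 · 22^4 · 22^2 ≡ 28 · 27 · 26 · 12 = 235872.
235872 mod 59 = 49, so 22^46 ≡ 49 (mod 59).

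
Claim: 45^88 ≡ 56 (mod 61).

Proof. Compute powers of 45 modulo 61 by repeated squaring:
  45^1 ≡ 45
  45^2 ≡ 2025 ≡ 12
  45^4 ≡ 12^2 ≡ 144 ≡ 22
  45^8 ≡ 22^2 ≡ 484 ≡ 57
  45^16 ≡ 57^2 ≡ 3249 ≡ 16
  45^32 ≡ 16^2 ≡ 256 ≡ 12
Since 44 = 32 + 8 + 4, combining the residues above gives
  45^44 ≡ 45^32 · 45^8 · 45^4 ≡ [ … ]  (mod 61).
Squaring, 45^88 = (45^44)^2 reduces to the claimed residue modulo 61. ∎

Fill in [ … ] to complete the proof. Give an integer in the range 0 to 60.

42

Multiply the listed residues: 12 · 57 · 22 = 684 → 15048.
Reducing modulo 61: 15048 = 246·61 + 42, so 45^44 ≡ 42.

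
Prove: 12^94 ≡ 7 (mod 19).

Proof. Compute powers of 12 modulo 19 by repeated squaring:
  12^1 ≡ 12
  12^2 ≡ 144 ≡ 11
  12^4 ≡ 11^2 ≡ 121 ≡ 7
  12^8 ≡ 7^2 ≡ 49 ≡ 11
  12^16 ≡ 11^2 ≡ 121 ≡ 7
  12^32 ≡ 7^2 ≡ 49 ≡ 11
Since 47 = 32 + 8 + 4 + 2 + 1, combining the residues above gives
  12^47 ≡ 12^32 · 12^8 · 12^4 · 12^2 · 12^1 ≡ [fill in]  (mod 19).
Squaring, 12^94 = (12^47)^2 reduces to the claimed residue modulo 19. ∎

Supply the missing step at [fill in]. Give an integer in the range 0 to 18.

Multiply the listed residues: 11 · 11 · 7 · 11 · 12 = 121 → 847 → 9317 → 111804.
Reducing modulo 19: 111804 = 5884·19 + 8, so 12^47 ≡ 8.

8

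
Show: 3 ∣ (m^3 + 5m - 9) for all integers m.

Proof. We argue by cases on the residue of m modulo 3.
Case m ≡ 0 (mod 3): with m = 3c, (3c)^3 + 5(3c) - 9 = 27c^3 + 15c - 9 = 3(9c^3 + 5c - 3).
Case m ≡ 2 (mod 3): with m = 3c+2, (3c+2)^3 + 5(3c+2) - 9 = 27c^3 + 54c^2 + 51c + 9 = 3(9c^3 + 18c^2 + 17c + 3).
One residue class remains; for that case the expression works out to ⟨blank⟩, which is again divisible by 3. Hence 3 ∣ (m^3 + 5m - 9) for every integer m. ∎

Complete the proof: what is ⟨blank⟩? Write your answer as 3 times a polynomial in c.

The residues treated are {0, 2}, so the missing case is m ≡ 1 (mod 3); write m = 3c+1.
Then (3c+1)^3 + 5(3c+1) - 9 = 27c^3 + 27c^2 + 24c - 3 = 3(9c^3 + 9c^2 + 8c - 1).

3(9c^3 + 9c^2 + 8c - 1)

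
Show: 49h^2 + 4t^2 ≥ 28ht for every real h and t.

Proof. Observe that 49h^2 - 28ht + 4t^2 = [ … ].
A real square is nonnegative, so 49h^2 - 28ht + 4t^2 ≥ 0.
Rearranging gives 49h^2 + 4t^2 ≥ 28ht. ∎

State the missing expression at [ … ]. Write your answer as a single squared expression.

(7h - 2t)^2

49h^2 - 28ht + 4t^2 is a perfect-square trinomial: the outer terms are (7h)^2 and (2t)^2, and the cross term is -2·7h·2t.
So 49h^2 - 28ht + 4t^2 = (7h - 2t)^2 ≥ 0.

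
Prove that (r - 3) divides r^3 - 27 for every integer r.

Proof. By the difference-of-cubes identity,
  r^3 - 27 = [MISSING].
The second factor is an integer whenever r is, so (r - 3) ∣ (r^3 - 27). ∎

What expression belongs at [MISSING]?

(r - 3)(r^2 + 3r + 9)

a^3 - b^3 = (a - b)(a^2 + ab + b^2). With a = r, b = 3:
r^3 - 27 = (r - 3)(r^2 + 3r + 9).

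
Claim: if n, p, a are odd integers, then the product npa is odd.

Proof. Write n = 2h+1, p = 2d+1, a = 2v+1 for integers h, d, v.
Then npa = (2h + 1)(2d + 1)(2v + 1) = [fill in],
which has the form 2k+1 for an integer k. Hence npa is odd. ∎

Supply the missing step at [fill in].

Expanding: (2h + 1)(2d + 1)(2v + 1) = 8dhv + 4dh + 4dv + 2d + 4hv + 2h + 2v + 1.
Every term except the constant is even, so this is 2(4dhv + 2dh + 2dv + d + 2hv + h + v) + 1,
and 4dhv + 2dh + 2dv + d + 2hv + h + v ∈ ℤ gives the required form.

2(4dhv + 2dh + 2dv + d + 2hv + h + v) + 1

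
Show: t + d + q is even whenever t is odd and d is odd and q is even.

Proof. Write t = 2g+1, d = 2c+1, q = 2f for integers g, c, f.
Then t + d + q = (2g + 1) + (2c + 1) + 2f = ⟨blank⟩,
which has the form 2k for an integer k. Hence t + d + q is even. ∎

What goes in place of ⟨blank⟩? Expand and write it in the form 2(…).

(2g + 1) + (2c + 1) + 2f = 2c + 2f + 2g + 2
= 2(c + f + g + 1).
Since c + f + g + 1 is an integer, the sum is of the form 2k for an integer k.

2(c + f + g + 1)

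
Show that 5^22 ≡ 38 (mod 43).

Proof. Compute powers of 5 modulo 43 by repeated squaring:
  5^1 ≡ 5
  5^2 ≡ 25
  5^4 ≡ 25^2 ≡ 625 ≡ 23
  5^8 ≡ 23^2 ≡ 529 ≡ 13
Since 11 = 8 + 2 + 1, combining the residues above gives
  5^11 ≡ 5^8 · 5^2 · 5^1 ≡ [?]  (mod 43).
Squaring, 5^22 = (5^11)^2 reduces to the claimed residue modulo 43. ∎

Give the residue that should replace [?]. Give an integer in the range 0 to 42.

34

Multiply the listed residues: 13 · 25 · 5 = 325 → 1625.
Reducing modulo 43: 1625 = 37·43 + 34, so 5^11 ≡ 34.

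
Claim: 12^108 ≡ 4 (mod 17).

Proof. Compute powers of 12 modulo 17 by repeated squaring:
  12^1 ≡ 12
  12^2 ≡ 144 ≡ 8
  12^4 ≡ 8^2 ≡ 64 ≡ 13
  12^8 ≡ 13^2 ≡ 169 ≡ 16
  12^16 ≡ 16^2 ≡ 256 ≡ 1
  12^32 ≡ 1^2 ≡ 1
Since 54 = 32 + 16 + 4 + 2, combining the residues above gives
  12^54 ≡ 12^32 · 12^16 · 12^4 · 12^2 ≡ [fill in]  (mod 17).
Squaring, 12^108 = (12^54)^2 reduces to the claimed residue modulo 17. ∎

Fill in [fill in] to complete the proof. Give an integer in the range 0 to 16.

2

Multiply the listed residues: 1 · 1 · 13 · 8 = 1 → 13 → 104.
Reducing modulo 17: 104 = 6·17 + 2, so 12^54 ≡ 2.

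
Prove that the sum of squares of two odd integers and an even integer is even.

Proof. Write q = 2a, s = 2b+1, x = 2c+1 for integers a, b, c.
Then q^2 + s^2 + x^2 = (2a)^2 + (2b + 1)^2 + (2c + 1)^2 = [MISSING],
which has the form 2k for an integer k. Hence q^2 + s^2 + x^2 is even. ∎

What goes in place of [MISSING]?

(2a)^2 + (2b + 1)^2 + (2c + 1)^2 = 4a^2 + 4b^2 + 4b + 4c^2 + 4c + 2
= 2(2a^2 + 2b^2 + 2b + 2c^2 + 2c + 1).
Since 2a^2 + 2b^2 + 2b + 2c^2 + 2c + 1 is an integer, the sum of squares is of the form 2k for an integer k.

2(2a^2 + 2b^2 + 2b + 2c^2 + 2c + 1)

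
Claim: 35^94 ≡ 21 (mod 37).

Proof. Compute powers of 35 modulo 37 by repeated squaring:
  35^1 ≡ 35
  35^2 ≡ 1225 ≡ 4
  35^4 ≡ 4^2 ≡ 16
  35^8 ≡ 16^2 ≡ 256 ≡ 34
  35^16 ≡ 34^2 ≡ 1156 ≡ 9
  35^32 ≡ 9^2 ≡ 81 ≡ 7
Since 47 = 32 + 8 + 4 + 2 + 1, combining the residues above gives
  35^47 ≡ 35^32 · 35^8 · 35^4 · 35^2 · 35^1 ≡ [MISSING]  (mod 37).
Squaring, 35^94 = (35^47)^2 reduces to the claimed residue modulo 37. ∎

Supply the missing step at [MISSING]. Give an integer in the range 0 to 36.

Multiply the listed residues: 7 · 34 · 16 · 4 · 35 = 238 → 3808 → 15232 → 533120.
Reducing modulo 37: 533120 = 14408·37 + 24, so 35^47 ≡ 24.

24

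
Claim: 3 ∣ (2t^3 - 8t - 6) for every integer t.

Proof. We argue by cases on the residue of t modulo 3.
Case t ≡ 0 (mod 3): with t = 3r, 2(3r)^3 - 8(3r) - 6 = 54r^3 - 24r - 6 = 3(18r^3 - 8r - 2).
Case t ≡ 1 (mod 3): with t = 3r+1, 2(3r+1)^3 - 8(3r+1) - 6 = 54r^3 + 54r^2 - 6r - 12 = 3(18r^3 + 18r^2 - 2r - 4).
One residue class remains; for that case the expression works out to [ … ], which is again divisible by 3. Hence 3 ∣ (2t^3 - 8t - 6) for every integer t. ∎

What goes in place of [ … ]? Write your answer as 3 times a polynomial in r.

3(18r^3 + 36r^2 + 16r - 2)

Only t ≡ 2 (mod 3) is unaccounted for. Put t = 3r+2:
2(3r+2)^3 - 8(3r+2) - 6 expands to 54r^3 + 108r^2 + 48r - 6,
and factoring out 3 leaves 3(18r^3 + 36r^2 + 16r - 2).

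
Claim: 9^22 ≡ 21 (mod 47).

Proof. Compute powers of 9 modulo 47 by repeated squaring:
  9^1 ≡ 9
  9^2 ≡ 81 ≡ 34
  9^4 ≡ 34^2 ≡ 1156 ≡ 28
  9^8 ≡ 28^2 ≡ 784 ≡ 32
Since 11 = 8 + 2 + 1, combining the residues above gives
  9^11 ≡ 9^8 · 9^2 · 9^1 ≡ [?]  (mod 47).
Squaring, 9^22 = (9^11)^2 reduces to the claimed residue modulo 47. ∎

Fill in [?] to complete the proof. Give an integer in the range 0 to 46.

16

9^8 · 9^2 · 9^1 ≡ 32 · 34 · 9 = 9792.
9792 mod 47 = 16, so 9^11 ≡ 16 (mod 47).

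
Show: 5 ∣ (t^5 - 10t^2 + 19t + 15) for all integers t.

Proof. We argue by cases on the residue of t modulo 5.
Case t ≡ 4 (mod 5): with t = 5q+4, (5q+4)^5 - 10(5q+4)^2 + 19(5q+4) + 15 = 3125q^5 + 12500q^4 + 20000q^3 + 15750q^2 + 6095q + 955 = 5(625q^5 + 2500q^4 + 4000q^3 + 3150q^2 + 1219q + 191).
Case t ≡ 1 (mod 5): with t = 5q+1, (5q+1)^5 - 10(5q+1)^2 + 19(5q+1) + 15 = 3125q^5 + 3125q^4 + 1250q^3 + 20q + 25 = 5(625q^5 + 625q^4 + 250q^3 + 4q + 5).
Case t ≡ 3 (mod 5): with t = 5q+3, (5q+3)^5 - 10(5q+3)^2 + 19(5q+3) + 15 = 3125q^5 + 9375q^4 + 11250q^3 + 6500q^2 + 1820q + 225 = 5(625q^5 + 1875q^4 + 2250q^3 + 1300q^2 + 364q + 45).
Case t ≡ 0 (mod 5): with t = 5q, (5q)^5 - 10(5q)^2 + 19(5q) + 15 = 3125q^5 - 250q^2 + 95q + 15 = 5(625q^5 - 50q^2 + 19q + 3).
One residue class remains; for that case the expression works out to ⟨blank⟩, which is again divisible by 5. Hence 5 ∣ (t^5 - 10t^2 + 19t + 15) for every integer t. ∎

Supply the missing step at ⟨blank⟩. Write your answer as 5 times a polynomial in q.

5(625q^5 + 1250q^4 + 1000q^3 + 350q^2 + 59q + 9)

The residues treated are {4, 1, 3, 0}, so the missing case is t ≡ 2 (mod 5); write t = 5q+2.
Then (5q+2)^5 - 10(5q+2)^2 + 19(5q+2) + 15 = 3125q^5 + 6250q^4 + 5000q^3 + 1750q^2 + 295q + 45 = 5(625q^5 + 1250q^4 + 1000q^3 + 350q^2 + 59q + 9).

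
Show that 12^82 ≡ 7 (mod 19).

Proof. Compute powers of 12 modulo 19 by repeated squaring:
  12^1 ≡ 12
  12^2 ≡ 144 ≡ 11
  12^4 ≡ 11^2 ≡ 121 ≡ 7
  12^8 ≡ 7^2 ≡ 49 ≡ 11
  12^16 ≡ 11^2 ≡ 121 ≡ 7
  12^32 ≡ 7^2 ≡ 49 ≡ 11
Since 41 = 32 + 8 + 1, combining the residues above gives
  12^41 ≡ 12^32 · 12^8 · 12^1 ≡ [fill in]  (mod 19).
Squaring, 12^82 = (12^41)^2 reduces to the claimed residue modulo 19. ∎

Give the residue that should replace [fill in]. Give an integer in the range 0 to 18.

12^32 · 12^8 · 12^1 ≡ 11 · 11 · 12 = 1452.
1452 mod 19 = 8, so 12^41 ≡ 8 (mod 19).

8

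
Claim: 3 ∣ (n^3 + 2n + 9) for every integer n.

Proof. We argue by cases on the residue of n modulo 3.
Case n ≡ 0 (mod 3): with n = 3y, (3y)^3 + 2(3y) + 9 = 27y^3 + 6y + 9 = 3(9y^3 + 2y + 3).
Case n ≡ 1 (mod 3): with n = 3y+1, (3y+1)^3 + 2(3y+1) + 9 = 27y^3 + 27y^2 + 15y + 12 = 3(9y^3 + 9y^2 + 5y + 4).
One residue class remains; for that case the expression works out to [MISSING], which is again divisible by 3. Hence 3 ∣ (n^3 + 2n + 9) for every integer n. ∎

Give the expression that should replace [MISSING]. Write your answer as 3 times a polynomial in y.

Only n ≡ 2 (mod 3) is unaccounted for. Put n = 3y+2:
(3y+2)^3 + 2(3y+2) + 9 expands to 27y^3 + 54y^2 + 42y + 21,
and factoring out 3 leaves 3(9y^3 + 18y^2 + 14y + 7).

3(9y^3 + 18y^2 + 14y + 7)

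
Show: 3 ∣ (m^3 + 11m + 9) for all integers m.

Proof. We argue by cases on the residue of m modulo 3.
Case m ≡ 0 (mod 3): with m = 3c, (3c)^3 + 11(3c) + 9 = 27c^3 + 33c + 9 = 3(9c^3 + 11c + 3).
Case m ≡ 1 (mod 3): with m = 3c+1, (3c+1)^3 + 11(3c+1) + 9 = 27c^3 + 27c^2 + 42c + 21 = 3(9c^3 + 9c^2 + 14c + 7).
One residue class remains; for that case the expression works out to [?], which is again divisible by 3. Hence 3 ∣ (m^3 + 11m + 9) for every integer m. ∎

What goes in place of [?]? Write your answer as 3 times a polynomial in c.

3(9c^3 + 18c^2 + 23c + 13)

The residues treated are {0, 1}, so the missing case is m ≡ 2 (mod 3); write m = 3c+2.
Then (3c+2)^3 + 11(3c+2) + 9 = 27c^3 + 54c^2 + 69c + 39 = 3(9c^3 + 18c^2 + 23c + 13).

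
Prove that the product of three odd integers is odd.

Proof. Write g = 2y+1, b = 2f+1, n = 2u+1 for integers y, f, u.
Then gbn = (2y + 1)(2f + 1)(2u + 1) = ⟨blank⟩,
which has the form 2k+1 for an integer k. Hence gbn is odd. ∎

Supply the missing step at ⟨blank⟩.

2(4fuy + 2fu + 2fy + f + 2uy + u + y) + 1

(2y + 1)(2f + 1)(2u + 1) = 8fuy + 4fu + 4fy + 2f + 4uy + 2u + 2y + 1
= 2(4fuy + 2fu + 2fy + f + 2uy + u + y) + 1.
Since 4fuy + 2fu + 2fy + f + 2uy + u + y is an integer, the product is of the form 2k+1 for an integer k.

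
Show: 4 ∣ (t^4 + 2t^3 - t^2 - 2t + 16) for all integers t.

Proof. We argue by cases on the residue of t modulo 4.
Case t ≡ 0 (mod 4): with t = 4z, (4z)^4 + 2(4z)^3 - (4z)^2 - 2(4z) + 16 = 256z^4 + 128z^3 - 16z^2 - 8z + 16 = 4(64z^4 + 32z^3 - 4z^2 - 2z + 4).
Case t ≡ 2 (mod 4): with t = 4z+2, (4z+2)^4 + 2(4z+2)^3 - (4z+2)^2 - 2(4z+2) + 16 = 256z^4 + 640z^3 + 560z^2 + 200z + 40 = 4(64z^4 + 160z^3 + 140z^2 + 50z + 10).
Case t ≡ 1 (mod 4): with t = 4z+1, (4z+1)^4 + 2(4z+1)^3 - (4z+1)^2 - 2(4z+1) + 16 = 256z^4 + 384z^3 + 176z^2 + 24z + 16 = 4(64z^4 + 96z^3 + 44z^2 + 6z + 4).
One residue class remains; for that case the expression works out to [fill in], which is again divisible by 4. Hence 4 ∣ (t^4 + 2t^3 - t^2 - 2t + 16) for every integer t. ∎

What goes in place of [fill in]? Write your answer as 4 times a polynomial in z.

4(64z^4 + 224z^3 + 284z^2 + 154z + 34)

The residues treated are {0, 2, 1}, so the missing case is t ≡ 3 (mod 4); write t = 4z+3.
Then (4z+3)^4 + 2(4z+3)^3 - (4z+3)^2 - 2(4z+3) + 16 = 256z^4 + 896z^3 + 1136z^2 + 616z + 136 = 4(64z^4 + 224z^3 + 284z^2 + 154z + 34).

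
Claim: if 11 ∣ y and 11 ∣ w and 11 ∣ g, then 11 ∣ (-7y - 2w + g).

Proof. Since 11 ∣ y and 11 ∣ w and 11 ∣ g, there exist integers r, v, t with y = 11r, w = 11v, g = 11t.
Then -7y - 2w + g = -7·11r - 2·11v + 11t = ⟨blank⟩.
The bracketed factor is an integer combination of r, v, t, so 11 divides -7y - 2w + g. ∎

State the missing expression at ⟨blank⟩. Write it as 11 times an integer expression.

11(-7r + t - 2v)

Each term has a factor of 11: -7·11r - 2·11v + 11t = 11·(-7r + t - 2v).
Since -7r + t - 2v is an integer, 11 ∣ (-7y - 2w + g).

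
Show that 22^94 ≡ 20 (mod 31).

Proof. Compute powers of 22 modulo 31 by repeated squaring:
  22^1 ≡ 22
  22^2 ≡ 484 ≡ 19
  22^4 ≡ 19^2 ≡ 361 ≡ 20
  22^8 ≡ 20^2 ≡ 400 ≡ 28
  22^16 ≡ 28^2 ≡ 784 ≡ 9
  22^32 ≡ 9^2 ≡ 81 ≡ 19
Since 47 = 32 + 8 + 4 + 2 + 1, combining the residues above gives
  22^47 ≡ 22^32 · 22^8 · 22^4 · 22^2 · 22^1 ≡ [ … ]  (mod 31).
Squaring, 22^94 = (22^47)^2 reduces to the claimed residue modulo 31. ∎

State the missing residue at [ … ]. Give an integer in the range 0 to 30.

12

22^32 · 22^8 · 22^4 · 22^2 · 22^1 ≡ 19 · 28 · 20 · 19 · 22 = 4447520.
4447520 mod 31 = 12, so 22^47 ≡ 12 (mod 31).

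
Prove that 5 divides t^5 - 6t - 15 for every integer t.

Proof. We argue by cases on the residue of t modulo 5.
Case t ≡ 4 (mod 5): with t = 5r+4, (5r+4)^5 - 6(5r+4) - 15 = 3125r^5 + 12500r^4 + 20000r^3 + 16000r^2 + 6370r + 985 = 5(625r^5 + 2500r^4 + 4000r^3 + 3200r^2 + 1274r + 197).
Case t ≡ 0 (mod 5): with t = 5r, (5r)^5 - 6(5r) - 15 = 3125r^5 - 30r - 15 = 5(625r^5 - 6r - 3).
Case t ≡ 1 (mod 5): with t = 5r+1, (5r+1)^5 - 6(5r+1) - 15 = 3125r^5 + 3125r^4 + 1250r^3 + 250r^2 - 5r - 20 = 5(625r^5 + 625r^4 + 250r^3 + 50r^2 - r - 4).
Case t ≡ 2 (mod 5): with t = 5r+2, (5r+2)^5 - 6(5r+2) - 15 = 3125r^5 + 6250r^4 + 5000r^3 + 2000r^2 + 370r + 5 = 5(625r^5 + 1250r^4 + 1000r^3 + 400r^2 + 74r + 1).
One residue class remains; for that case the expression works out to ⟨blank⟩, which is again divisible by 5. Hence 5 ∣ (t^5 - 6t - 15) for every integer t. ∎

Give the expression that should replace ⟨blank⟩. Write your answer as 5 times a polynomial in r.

The residues treated are {4, 0, 1, 2}, so the missing case is t ≡ 3 (mod 5); write t = 5r+3.
Then (5r+3)^5 - 6(5r+3) - 15 = 3125r^5 + 9375r^4 + 11250r^3 + 6750r^2 + 1995r + 210 = 5(625r^5 + 1875r^4 + 2250r^3 + 1350r^2 + 399r + 42).

5(625r^5 + 1875r^4 + 2250r^3 + 1350r^2 + 399r + 42)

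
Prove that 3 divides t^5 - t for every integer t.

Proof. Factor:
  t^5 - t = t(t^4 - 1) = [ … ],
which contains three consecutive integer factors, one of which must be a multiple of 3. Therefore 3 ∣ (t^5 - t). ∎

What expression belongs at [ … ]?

(t - 1)t(t + 1)(t^2 + 1)

t^4 - 1 = (t^2 - 1)(t^2 + 1), and t^2 - 1 = (t-1)(t+1).
So t(t^4 - 1) = (t - 1)t(t + 1)(t^2 + 1).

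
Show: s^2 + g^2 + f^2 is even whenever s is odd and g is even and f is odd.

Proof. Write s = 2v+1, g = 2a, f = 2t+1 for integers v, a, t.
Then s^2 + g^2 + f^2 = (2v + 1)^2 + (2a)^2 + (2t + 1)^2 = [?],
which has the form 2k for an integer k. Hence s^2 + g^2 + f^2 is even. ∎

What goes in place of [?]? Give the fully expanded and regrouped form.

2(2a^2 + 2t^2 + 2t + 2v^2 + 2v + 1)

Expanding: (2v + 1)^2 + (2a)^2 + (2t + 1)^2 = 4a^2 + 4t^2 + 4t + 4v^2 + 4v + 2.
Every term is even; pulling out the factor of 2 gives 2(2a^2 + 2t^2 + 2t + 2v^2 + 2v + 1).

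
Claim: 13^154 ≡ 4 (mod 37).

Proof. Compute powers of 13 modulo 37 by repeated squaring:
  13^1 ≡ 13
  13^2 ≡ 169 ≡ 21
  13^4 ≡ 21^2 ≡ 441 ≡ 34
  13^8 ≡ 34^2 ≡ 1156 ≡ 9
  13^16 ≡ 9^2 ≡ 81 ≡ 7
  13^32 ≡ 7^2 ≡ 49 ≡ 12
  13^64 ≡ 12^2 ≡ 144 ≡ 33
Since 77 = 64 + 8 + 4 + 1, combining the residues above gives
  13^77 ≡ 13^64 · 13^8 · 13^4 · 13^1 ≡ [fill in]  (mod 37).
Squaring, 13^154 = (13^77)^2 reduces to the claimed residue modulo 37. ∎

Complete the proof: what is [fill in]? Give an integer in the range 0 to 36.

13^64 · 13^8 · 13^4 · 13^1 ≡ 33 · 9 · 34 · 13 = 131274.
131274 mod 37 = 35, so 13^77 ≡ 35 (mod 37).

35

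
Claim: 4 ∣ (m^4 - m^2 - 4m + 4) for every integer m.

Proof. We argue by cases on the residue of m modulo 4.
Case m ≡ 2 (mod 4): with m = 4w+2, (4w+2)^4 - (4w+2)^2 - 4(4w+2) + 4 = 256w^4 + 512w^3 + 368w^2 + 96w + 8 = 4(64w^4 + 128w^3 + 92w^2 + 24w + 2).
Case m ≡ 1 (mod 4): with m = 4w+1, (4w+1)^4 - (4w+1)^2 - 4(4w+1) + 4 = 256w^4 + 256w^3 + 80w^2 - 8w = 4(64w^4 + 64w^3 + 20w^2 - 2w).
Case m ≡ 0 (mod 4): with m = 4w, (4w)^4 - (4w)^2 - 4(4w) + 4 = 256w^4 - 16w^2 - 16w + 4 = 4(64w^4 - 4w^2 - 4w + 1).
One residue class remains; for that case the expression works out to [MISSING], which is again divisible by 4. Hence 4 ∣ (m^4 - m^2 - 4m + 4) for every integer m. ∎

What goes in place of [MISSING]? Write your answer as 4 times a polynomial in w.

4(64w^4 + 192w^3 + 212w^2 + 98w + 16)

The residues treated are {2, 1, 0}, so the missing case is m ≡ 3 (mod 4); write m = 4w+3.
Then (4w+3)^4 - (4w+3)^2 - 4(4w+3) + 4 = 256w^4 + 768w^3 + 848w^2 + 392w + 64 = 4(64w^4 + 192w^3 + 212w^2 + 98w + 16).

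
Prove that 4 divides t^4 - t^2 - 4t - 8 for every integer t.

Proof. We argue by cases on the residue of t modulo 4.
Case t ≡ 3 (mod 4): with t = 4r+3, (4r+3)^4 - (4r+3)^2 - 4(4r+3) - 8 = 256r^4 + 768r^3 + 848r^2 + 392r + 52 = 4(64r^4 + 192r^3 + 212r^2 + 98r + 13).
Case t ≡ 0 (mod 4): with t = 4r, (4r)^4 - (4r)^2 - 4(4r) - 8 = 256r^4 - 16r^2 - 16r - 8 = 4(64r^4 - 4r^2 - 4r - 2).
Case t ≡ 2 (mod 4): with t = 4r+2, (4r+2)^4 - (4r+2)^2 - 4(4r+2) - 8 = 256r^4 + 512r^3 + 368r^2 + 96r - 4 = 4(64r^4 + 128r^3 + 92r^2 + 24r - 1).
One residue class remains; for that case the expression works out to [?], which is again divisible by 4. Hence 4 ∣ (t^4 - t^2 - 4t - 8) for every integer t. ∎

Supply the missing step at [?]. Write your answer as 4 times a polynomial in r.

4(64r^4 + 64r^3 + 20r^2 - 2r - 3)

Only t ≡ 1 (mod 4) is unaccounted for. Put t = 4r+1:
(4r+1)^4 - (4r+1)^2 - 4(4r+1) - 8 expands to 256r^4 + 256r^3 + 80r^2 - 8r - 12,
and factoring out 4 leaves 4(64r^4 + 64r^3 + 20r^2 - 2r - 3).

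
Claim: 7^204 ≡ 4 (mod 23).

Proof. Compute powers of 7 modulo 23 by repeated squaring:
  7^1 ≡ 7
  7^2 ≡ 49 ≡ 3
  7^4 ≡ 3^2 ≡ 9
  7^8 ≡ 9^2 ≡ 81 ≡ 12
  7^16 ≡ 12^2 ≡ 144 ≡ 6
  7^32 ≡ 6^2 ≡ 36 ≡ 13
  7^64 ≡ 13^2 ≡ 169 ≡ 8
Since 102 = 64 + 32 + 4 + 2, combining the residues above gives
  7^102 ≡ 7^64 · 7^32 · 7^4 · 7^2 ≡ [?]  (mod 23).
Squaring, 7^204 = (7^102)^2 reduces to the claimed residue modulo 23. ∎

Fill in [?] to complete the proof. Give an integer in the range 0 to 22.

7^64 · 7^32 · 7^4 · 7^2 ≡ 8 · 13 · 9 · 3 = 2808.
2808 mod 23 = 2, so 7^102 ≡ 2 (mod 23).

2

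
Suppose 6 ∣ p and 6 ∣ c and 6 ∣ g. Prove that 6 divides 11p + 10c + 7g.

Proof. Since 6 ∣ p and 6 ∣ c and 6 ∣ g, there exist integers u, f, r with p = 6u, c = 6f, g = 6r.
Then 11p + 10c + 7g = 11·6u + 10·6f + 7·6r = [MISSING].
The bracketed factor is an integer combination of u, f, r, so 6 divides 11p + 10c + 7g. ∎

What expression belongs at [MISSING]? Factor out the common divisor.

6(10f + 7r + 11u)

Pull the common 6 out of every term: 11·6u + 10·6f + 7·6r = 6(10f + 7r + 11u).
10f + 7r + 11u is an integer, which exhibits the divisibility.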